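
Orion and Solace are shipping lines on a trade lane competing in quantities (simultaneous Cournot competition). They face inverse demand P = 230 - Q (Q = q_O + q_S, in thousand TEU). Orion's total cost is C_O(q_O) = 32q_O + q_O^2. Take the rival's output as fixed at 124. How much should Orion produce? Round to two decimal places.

18.50

With the rival's output fixed at 124, Orion's profit is π_O = (230 - 124 - q_O)q_O - (32q_O + q_O²) = (106 - q_O)q_O - (32q_O + q_O²).
∂π_O/∂q_O = 74 - 4q_O = 0, so q_O = 37/2.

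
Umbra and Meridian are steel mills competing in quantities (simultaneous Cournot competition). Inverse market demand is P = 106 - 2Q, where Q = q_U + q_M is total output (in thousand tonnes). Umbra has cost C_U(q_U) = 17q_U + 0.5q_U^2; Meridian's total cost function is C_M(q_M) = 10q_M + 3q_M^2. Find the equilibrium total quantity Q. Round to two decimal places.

21.74

Umbra's profit: π_U = (106 - 2Q)q_U - (17q_U + (1/2)q_U²). Setting ∂π_U/∂q_U = 0: 89 - 5q_U - 2(q_M) = 0.
Meridian's first-order condition: 96 - 10q_M - 2(q_U) = 0.
Best responses: q_U = (89 - 2q_M)/5, q_M = (96 - 2q_U)/10.
Solving the pair: q_U = 349/23, q_M = 151/23.
Total output Q = 349/23 + 151/23 = 500/23.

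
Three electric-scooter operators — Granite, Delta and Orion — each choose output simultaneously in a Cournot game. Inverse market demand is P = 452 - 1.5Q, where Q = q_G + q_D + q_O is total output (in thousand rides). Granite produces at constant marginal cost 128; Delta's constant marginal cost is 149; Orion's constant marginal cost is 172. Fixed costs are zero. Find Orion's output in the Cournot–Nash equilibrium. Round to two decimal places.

35.50

Granite's profit: π_G = (452 - 1.5Q)q_G - (128q_G). Setting ∂π_G/∂q_G = 0: 324 - 3q_G - (3/2)(q_D + q_O) = 0.
Delta's profit: π_D = (452 - 1.5Q)q_D - (149q_D). Setting ∂π_D/∂q_D = 0: 303 - 3q_D - (3/2)(q_G + q_O) = 0.
Orion's profit: π_O = (452 - 1.5Q)q_O - (172q_O). Setting ∂π_O/∂q_O = 0: 280 - 3q_O - (3/2)(q_G + q_D) = 0.
Summing all 3 equations gives 907 − 6Q = 0, hence Q = 907/6.
Back-substituting: q_G = (324 − 907/4)/(3/2) = 389/6, q_D = (303 − 907/4)/(3/2) = 305/6, q_O = (280 − 907/4)/(3/2) = 71/2.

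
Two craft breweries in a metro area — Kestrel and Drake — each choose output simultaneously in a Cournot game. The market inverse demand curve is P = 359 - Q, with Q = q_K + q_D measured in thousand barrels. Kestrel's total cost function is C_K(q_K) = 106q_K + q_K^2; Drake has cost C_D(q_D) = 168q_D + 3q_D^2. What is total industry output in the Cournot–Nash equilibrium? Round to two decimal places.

75.61

Kestrel's profit: π_K = (359 - Q)q_K - (106q_K + q_K²). Setting ∂π_K/∂q_K = 0: 253 - 4q_K - (q_D) = 0.
Drake's profit: π_D = (359 - Q)q_D - (168q_D + 3q_D²). Setting ∂π_D/∂q_D = 0: 191 - 8q_D - (q_K) = 0.
So q_K = (253 - q_D)/4 and q_D = (191 - q_K)/8.
Substituting one into the other gives q_K = 1833/31 and q_D = 511/31.
Total output Q = 1833/31 + 511/31 = 75.6129.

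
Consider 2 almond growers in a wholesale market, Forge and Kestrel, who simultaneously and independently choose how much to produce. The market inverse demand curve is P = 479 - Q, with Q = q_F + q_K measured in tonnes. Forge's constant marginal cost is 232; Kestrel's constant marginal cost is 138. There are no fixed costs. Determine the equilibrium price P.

283

Forge's profit: π_F = (479 - Q)q_F - (232q_F). Setting ∂π_F/∂q_F = 0: 247 - 2q_F - (q_K) = 0.
Kestrel's first-order condition: 341 - 2q_K - (q_F) = 0.
Best responses: q_F = (247 - q_K)/2, q_K = (341 - q_F)/2.
Solving the pair: q_F = 51, q_K = 145.
Total output Q = 196, so price P = 479 - 196 = 283.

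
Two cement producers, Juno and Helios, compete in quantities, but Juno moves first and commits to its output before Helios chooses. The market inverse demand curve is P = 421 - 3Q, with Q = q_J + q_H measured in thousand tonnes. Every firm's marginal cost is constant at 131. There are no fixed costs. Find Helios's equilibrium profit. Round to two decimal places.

The follower Helios best-responds to any q_J: π_H = (421 - 3Q)q_H - 131q_H.
Setting the follower's marginal profit to zero, 290 - 3q_J - 6q_H = 0, i.e. q_H = (290 - 3q_J)/6.
Juno substitutes q_H(q_J) into its own profit: π_J = q_J(421 - 3q_J - (290 - 3q_J)/2) - 131q_J = (276 - (3/2)q_J)q_J - 131q_J.
The leader's first-order condition 145 - 3q_J = 0 yields q_J = 145/3.
Then q_H = (290 - 3·(145/3))/6 = 145/6.
Price P = 421 - 3·(145/2) = 407/2.
Helios's profit: (407/2 - 131)·(145/6) = 1752.0833.

1752.08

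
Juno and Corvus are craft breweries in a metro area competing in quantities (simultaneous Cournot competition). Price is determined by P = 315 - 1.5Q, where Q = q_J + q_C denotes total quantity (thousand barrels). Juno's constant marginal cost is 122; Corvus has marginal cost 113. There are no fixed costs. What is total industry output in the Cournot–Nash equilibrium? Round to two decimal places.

87.78

Juno's profit: π_J = (315 - 1.5Q)q_J - (122q_J). Setting ∂π_J/∂q_J = 0: 193 - 3q_J - (3/2)(q_C) = 0.
Corvus's first-order condition: 202 - 3q_C - (3/2)(q_J) = 0.
Best responses: q_J = (193 - (3/2)q_C)/3, q_C = (202 - (3/2)q_J)/3.
Solving the pair: q_J = 368/9, q_C = 422/9.
Total output Q = 368/9 + 422/9 = 790/9.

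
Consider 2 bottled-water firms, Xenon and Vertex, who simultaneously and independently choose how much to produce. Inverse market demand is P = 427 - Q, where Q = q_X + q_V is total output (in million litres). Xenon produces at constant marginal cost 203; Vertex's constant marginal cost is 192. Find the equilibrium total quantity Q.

Xenon's profit: π_X = (427 - Q)q_X - (203q_X). Setting ∂π_X/∂q_X = 0: 224 - 2q_X - (q_V) = 0.
Vertex's profit: π_V = (427 - Q)q_V - (192q_V). Setting ∂π_V/∂q_V = 0: 235 - 2q_V - (q_X) = 0.
Rearranging gives the reaction functions q_X = (224 - q_V)/2 and q_V = (235 - q_X)/2.
Substituting one into the other gives q_X = 71 and q_V = 82.
Total output Q = 71 + 82 = 153.

153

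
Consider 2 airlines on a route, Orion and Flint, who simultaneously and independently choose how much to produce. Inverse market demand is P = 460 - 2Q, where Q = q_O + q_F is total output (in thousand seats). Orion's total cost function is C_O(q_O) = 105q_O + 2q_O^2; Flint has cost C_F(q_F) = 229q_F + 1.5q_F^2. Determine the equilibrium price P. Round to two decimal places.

Orion's profit: π_O = (460 - 2Q)q_O - (105q_O + 2q_O²). Setting ∂π_O/∂q_O = 0: 355 - 8q_O - 2(q_F) = 0.
Flint's first-order condition: 231 - 7q_F - 2(q_O) = 0.
Best responses: q_O = (355 - 2q_F)/8, q_F = (231 - 2q_O)/7.
Solving the pair: q_O = 38.9038, q_F = 569/26.
Total output Q = 60.7885, so price P = 460 - 2·60.7885 = 338.4231.

338.42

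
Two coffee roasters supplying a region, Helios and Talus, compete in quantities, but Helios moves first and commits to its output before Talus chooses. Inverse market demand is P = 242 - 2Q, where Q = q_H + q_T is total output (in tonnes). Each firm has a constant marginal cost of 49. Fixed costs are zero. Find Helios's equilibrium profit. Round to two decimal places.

2328.06

The follower Talus best-responds to any q_H: π_T = (242 - 2Q)q_T - 49q_T.
Setting the follower's marginal profit to zero, 193 - 2q_H - 4q_T = 0, i.e. q_T = (193 - 2q_H)/4.
The leader anticipates this reaction. Substituting into P = 242 - 2Q gives P = 291/2 - q_H, so π_H = (291/2 - q_H)q_H - 49q_H.
Leader FOC: 193/2 - 2q_H = 0, so q_H = 193/4.
Then q_T = (193 - 2·(193/4))/4 = 193/8.
Price P = 242 - 2·(579/8) = 389/4.
Helios's profit: (389/4 - 49)·(193/4) = 2328.0625.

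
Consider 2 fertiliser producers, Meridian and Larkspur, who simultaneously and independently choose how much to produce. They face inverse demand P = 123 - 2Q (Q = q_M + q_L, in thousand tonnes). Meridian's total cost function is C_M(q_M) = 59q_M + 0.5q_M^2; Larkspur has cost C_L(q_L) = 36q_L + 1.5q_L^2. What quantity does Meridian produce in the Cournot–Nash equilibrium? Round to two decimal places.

8.84

Meridian's profit: π_M = (123 - 2Q)q_M - (59q_M + (1/2)q_M²). Setting ∂π_M/∂q_M = 0: 64 - 5q_M - 2(q_L) = 0.
Larkspur's profit: π_L = (123 - 2Q)q_L - (36q_L + (3/2)q_L²). Setting ∂π_L/∂q_L = 0: 87 - 7q_L - 2(q_M) = 0.
Rearranging gives the reaction functions q_M = (64 - 2q_L)/5 and q_L = (87 - 2q_M)/7.
Solving the pair: q_M = 274/31, q_L = 307/31.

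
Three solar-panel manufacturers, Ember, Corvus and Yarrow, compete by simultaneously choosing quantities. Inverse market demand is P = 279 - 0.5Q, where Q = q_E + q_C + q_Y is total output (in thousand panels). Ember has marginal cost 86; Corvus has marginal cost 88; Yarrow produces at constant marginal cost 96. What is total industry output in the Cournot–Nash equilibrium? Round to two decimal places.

283.50

Ember's profit: π_E = (279 - 0.5Q)q_E - (86q_E). Setting ∂π_E/∂q_E = 0: 193 - q_E - (1/2)(q_C + q_Y) = 0.
Corvus's first-order condition: 191 - q_C - (1/2)(q_E + q_Y) = 0.
Yarrow's first-order condition: 183 - q_Y - (1/2)(q_E + q_C) = 0.
Summing all 3 equations gives 567 − 2Q = 0, hence Q = 567/2.
Back-substituting: q_E = (193 − 567/4)/(1/2) = 205/2, q_C = (191 − 567/4)/(1/2) = 197/2, q_Y = (183 − 567/4)/(1/2) = 165/2.
Total output Q = 205/2 + 197/2 + 165/2 = 567/2.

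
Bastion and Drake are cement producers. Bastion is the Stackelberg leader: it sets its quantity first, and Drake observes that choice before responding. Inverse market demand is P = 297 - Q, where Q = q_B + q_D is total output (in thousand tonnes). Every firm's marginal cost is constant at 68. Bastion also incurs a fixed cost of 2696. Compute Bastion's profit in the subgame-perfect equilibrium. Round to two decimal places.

The follower Drake best-responds to any q_B: π_D = (297 - Q)q_D - 68q_D.
∂π_D/∂q_D = 229 - q_B - 2q_D = 0 gives the reaction function q_D = (229 - q_B)/2.
Bastion substitutes q_D(q_B) into its own profit: π_B = q_B(297 - q_B - (229 - q_B)/2) - 68q_B = (365/2 - (1/2)q_B)q_B - 68q_B.
The leader's first-order condition 229/2 - q_B = 0 yields q_B = 229/2.
Then q_D = (229 - 229/2)/2 = 229/4.
Price P = 297 - 687/4 = 501/4.
Bastion's profit: (501/4 - 68)·(229/2) - 2696 = 3859.1250.

3859.13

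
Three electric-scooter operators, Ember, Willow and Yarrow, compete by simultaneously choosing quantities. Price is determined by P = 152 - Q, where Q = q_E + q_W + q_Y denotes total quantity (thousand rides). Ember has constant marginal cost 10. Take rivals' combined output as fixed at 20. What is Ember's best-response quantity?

With rivals' combined output fixed at 20, Ember's profit is π_E = (152 - 20 - q_E)q_E - (10q_E) = (132 - q_E)q_E - (10q_E).
∂π_E/∂q_E = 122 - 2q_E = 0, so q_E = 61.

61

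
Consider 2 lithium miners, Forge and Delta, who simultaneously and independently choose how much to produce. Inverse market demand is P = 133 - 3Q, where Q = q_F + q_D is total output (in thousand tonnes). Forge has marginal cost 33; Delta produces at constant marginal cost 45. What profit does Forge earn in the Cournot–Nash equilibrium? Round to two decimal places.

Forge's profit: π_F = (133 - 3Q)q_F - (33q_F). Setting ∂π_F/∂q_F = 0: 100 - 6q_F - 3(q_D) = 0.
Delta's first-order condition: 88 - 6q_D - 3(q_F) = 0.
Best responses: q_F = (100 - 3q_D)/6, q_D = (88 - 3q_F)/6.
Solving the pair: q_F = 112/9, q_D = 76/9.
Price P = 133 - 3·(188/9) = 211/3.
Forge's profit: (211/3 - 33)·(112/9) = 464.5926.

464.59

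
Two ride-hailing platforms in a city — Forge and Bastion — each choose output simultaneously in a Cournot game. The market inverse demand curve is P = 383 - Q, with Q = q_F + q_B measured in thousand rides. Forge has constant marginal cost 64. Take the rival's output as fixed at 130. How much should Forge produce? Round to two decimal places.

94.50

With the rival's output fixed at 130, Forge's profit is π_F = (383 - 130 - q_F)q_F - (64q_F) = (253 - q_F)q_F - (64q_F).
∂π_F/∂q_F = 189 - 2q_F = 0, so q_F = 189/2.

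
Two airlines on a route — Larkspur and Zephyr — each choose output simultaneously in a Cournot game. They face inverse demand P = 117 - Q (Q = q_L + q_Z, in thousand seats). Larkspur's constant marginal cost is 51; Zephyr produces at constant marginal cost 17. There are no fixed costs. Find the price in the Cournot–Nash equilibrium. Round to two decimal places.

61.67

Larkspur's profit: π_L = (117 - Q)q_L - (51q_L). Setting ∂π_L/∂q_L = 0: 66 - 2q_L - (q_Z) = 0.
Zephyr's profit: π_Z = (117 - Q)q_Z - (17q_Z). Setting ∂π_Z/∂q_Z = 0: 100 - 2q_Z - (q_L) = 0.
So q_L = (66 - q_Z)/2 and q_Z = (100 - q_L)/2.
Solving the pair: q_L = 32/3, q_Z = 134/3.
Total output Q = 166/3, so price P = 117 - 166/3 = 185/3.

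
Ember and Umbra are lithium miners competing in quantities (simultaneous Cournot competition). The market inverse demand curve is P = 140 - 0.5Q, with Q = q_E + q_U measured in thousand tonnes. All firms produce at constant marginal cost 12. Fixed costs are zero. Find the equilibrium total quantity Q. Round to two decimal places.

170.67

A representative firm's profit is π_i = q_i(140 - 0.5Q) - 12q_i.
First-order condition (treating rivals' output as given): 128 - q_i - (1/2)q_j = 0.
By symmetry each firm produces the same amount; substituting q_j = q_i yields q_i = 128/(3/2) = 256/3.
Total output Q = 256/3 + 256/3 = 512/3.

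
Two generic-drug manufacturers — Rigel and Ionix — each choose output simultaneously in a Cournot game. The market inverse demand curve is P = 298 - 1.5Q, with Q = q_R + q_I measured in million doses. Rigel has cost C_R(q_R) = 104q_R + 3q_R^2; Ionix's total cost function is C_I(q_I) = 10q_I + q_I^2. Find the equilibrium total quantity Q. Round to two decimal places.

Rigel's profit: π_R = (298 - 1.5Q)q_R - (104q_R + 3q_R²). Setting ∂π_R/∂q_R = 0: 194 - 9q_R - (3/2)(q_I) = 0.
Ionix's profit: π_I = (298 - 1.5Q)q_I - (10q_I + q_I²). Setting ∂π_I/∂q_I = 0: 288 - 5q_I - (3/2)(q_R) = 0.
So q_R = (194 - (3/2)q_I)/9 and q_I = (288 - (3/2)q_R)/5.
Solving the pair: q_R = 12.5848, q_I = 53.8246.
Total output Q = 12.5848 + 53.8246 = 66.4094.

66.41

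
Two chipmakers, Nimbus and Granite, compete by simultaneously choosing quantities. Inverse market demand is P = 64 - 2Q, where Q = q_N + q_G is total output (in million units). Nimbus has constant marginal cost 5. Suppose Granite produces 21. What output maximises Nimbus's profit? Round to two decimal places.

4.25

With the rival's output fixed at 21, Nimbus's profit is π_N = (64 - 2·21 - 2q_N)q_N - (5q_N) = (22 - 2q_N)q_N - (5q_N).
∂π_N/∂q_N = 17 - 4q_N = 0, so q_N = 17/4.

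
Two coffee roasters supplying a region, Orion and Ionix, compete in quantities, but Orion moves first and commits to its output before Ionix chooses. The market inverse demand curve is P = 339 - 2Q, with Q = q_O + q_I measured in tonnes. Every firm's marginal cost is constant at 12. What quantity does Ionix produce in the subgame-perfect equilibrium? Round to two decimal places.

40.88

Solve by backward induction. Given q_O, the follower Ionix maximises π_I = (339 - 2q_O - 2q_I)q_I - 12q_I.
Follower FOC: 327 - 2q_O - 4q_I = 0, so q_I(q_O) = (327 - 2q_O)/4.
The leader anticipates this reaction. Substituting into P = 339 - 2Q gives P = 351/2 - q_O, so π_O = (351/2 - q_O)q_O - 12q_O.
The leader's first-order condition 327/2 - 2q_O = 0 yields q_O = 327/4.
Then q_I = (327 - 2·(327/4))/4 = 327/8.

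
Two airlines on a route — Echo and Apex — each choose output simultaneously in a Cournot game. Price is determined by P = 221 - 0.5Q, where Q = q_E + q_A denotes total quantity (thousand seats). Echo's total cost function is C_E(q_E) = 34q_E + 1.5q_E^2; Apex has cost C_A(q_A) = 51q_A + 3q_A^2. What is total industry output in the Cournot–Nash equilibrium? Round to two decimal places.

Echo's profit: π_E = (221 - 0.5Q)q_E - (34q_E + (3/2)q_E²). Setting ∂π_E/∂q_E = 0: 187 - 4q_E - (1/2)(q_A) = 0.
Apex's first-order condition: 170 - 7q_A - (1/2)(q_E) = 0.
Best responses: q_E = (187 - (1/2)q_A)/4, q_A = (170 - (1/2)q_E)/7.
Substituting one into the other gives q_E = 1632/37 and q_A = 782/37.
Total output Q = 1632/37 + 782/37 = 65.2432.

65.24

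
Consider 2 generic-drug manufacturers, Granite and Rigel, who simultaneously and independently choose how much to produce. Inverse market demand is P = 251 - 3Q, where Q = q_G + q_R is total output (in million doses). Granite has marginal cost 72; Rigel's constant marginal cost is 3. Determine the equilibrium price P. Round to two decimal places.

108.67

Granite's profit: π_G = (251 - 3Q)q_G - (72q_G). Setting ∂π_G/∂q_G = 0: 179 - 6q_G - 3(q_R) = 0.
Rigel's profit: π_R = (251 - 3Q)q_R - (3q_R). Setting ∂π_R/∂q_R = 0: 248 - 6q_R - 3(q_G) = 0.
Rearranging gives the reaction functions q_G = (179 - 3q_R)/6 and q_R = (248 - 3q_G)/6.
Solving the pair: q_G = 110/9, q_R = 317/9.
Total output Q = 427/9, so price P = 251 - 3·(427/9) = 326/3.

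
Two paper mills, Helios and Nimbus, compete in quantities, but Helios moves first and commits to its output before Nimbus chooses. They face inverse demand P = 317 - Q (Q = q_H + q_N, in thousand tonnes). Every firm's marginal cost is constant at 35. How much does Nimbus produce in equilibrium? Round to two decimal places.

70.50

The follower Nimbus best-responds to any q_H: π_N = (317 - Q)q_N - 35q_N.
∂π_N/∂q_N = 282 - q_H - 2q_N = 0 gives the reaction function q_N = (282 - q_H)/2.
The leader anticipates this reaction. Substituting into P = 317 - Q gives P = 176 - (1/2)q_H, so π_H = (176 - (1/2)q_H)q_H - 35q_H.
The leader's first-order condition 141 - q_H = 0 yields q_H = 141.
Then q_N = (282 - 141)/2 = 141/2.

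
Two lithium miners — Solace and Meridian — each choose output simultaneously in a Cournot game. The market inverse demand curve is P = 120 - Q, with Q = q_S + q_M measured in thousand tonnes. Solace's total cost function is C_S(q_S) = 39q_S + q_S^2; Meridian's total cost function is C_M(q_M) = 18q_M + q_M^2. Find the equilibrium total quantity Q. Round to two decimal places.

36.60

Solace's profit: π_S = (120 - Q)q_S - (39q_S + q_S²). Setting ∂π_S/∂q_S = 0: 81 - 4q_S - (q_M) = 0.
Meridian's profit: π_M = (120 - Q)q_M - (18q_M + q_M²). Setting ∂π_M/∂q_M = 0: 102 - 4q_M - (q_S) = 0.
Rearranging gives the reaction functions q_S = (81 - q_M)/4 and q_M = (102 - q_S)/4.
Solving the pair: q_S = 74/5, q_M = 109/5.
Total output Q = 74/5 + 109/5 = 183/5.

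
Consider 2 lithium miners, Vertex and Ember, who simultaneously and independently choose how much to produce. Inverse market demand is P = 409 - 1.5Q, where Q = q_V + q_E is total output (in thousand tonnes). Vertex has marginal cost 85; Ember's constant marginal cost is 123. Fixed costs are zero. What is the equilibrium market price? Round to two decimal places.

205.67

Vertex's profit: π_V = (409 - 1.5Q)q_V - (85q_V). Setting ∂π_V/∂q_V = 0: 324 - 3q_V - (3/2)(q_E) = 0.
Ember's profit: π_E = (409 - 1.5Q)q_E - (123q_E). Setting ∂π_E/∂q_E = 0: 286 - 3q_E - (3/2)(q_V) = 0.
Best responses: q_V = (324 - (3/2)q_E)/3, q_E = (286 - (3/2)q_V)/3.
Solving the pair: q_V = 724/9, q_E = 496/9.
Total output Q = 1220/9, so price P = 409 - (3/2)·(1220/9) = 617/3.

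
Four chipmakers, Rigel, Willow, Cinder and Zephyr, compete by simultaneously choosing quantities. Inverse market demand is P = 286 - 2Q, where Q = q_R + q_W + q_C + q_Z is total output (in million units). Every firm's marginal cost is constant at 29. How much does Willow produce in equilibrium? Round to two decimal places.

25.70

A representative firm's profit is π_i = q_i(286 - 2Q) - 29q_i.
First-order condition (treating rivals' output as given): 257 - 4q_i - 2·Σ_{j≠i} q_j = 0.
By symmetry each firm produces the same amount; substituting Σ_{j≠i} q_j = 3q_i yields q_i = 257/10.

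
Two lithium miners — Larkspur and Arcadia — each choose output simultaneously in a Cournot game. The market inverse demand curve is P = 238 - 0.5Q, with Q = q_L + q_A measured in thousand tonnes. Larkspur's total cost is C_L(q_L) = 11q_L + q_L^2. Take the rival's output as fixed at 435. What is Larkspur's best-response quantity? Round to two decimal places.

With the rival's output fixed at 435, Larkspur's profit is π_L = (238 - (1/2)·435 - (1/2)q_L)q_L - (11q_L + q_L²) = (41/2 - (1/2)q_L)q_L - (11q_L + q_L²).
∂π_L/∂q_L = 19/2 - 3q_L = 0, so q_L = 19/6.

3.17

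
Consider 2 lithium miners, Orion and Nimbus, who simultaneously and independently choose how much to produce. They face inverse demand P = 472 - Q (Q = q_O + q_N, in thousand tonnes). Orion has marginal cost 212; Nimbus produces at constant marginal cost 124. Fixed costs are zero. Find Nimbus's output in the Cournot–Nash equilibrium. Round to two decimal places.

Orion's profit: π_O = (472 - Q)q_O - (212q_O). Setting ∂π_O/∂q_O = 0: 260 - 2q_O - (q_N) = 0.
Nimbus's profit: π_N = (472 - Q)q_N - (124q_N). Setting ∂π_N/∂q_N = 0: 348 - 2q_N - (q_O) = 0.
Best responses: q_O = (260 - q_N)/2, q_N = (348 - q_O)/2.
Solving the pair: q_O = 172/3, q_N = 436/3.

145.33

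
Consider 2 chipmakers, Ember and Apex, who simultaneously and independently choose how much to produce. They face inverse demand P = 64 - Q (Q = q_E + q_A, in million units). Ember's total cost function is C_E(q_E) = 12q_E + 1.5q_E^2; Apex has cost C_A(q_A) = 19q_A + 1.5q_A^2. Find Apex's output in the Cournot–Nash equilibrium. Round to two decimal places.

Ember's profit: π_E = (64 - Q)q_E - (12q_E + (3/2)q_E²). Setting ∂π_E/∂q_E = 0: 52 - 5q_E - (q_A) = 0.
Apex's profit: π_A = (64 - Q)q_A - (19q_A + (3/2)q_A²). Setting ∂π_A/∂q_A = 0: 45 - 5q_A - (q_E) = 0.
So q_E = (52 - q_A)/5 and q_A = (45 - q_E)/5.
Substituting one into the other gives q_E = 215/24 and q_A = 173/24.

7.21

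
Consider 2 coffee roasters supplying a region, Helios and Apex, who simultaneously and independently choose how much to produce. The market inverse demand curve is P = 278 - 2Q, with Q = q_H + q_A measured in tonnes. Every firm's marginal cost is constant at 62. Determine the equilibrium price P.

Each firm earns π_i = (278 - 2Q)q_i - 62q_i.
Setting ∂π_i/∂q_i = 0 with rivals' quantities fixed: 216 - 4q_i - 2q_j = 0.
With identical firms every q_j equals q_i, so q_j = q_i and 216 = 6q_i, giving q_i = 36.
Total output Q = 72, so price P = 278 - 2·72 = 134.

134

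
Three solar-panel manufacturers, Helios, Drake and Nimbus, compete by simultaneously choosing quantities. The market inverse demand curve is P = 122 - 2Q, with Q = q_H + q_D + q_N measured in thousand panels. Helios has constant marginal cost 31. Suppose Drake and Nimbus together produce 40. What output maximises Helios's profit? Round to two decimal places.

2.75

With rivals' combined output fixed at 40, Helios's profit is π_H = (122 - 2·40 - 2q_H)q_H - (31q_H) = (42 - 2q_H)q_H - (31q_H).
∂π_H/∂q_H = 11 - 4q_H = 0, so q_H = 11/4.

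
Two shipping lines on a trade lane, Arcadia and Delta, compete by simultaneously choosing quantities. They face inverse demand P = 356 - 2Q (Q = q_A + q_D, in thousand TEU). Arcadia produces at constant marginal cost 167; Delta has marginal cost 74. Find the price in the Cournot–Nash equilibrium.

Arcadia's profit: π_A = (356 - 2Q)q_A - (167q_A). Setting ∂π_A/∂q_A = 0: 189 - 4q_A - 2(q_D) = 0.
Delta's profit: π_D = (356 - 2Q)q_D - (74q_D). Setting ∂π_D/∂q_D = 0: 282 - 4q_D - 2(q_A) = 0.
Best responses: q_A = (189 - 2q_D)/4, q_D = (282 - 2q_A)/4.
Substituting one into the other gives q_A = 16 and q_D = 125/2.
Total output Q = 157/2, so price P = 356 - 2·(157/2) = 199.

199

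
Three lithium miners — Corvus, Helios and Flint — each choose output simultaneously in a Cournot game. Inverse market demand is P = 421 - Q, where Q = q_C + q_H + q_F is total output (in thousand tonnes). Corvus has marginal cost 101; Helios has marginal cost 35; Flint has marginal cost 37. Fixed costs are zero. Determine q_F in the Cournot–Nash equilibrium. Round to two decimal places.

Corvus's profit: π_C = (421 - Q)q_C - (101q_C). Setting ∂π_C/∂q_C = 0: 320 - 2q_C - (q_H + q_F) = 0.
Helios's first-order condition: 386 - 2q_H - (q_C + q_F) = 0.
Flint's first-order condition: 384 - 2q_F - (q_C + q_H) = 0.
Adding the 3 first-order conditions: 1090 − 4Q = 0, so Q = 545/2.
Back-substituting: q_C = (320 − 545/2) = 95/2, q_H = (386 − 545/2) = 227/2, q_F = (384 − 545/2) = 223/2.

111.50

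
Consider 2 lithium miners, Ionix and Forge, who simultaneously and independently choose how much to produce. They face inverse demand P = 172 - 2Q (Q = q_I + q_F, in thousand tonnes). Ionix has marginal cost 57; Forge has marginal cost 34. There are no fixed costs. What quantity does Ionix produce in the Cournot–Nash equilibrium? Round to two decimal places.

15.33

Ionix's profit: π_I = (172 - 2Q)q_I - (57q_I). Setting ∂π_I/∂q_I = 0: 115 - 4q_I - 2(q_F) = 0.
Forge's profit: π_F = (172 - 2Q)q_F - (34q_F). Setting ∂π_F/∂q_F = 0: 138 - 4q_F - 2(q_I) = 0.
Rearranging gives the reaction functions q_I = (115 - 2q_F)/4 and q_F = (138 - 2q_I)/4.
Substituting one into the other gives q_I = 46/3 and q_F = 161/6.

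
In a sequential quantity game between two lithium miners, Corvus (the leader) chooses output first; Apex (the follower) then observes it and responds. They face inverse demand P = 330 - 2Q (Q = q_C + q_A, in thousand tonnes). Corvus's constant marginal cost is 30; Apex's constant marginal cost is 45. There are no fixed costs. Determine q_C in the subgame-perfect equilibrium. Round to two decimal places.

The follower Apex best-responds to any q_C: π_A = (330 - 2Q)q_A - 45q_A.
Follower FOC: 285 - 2q_C - 4q_A = 0, so q_A(q_C) = (285 - 2q_C)/4.
Corvus substitutes q_A(q_C) into its own profit: π_C = q_C(330 - 2q_C - (285 - 2q_C)/2) - 30q_C = (375/2 - q_C)q_C - 30q_C.
Maximising: ∂π_C/∂q_C = 315/2 - 2q_C = 0, giving q_C = 315/4.
Then q_A = (285 - 2·(315/4))/4 = 255/8.

78.75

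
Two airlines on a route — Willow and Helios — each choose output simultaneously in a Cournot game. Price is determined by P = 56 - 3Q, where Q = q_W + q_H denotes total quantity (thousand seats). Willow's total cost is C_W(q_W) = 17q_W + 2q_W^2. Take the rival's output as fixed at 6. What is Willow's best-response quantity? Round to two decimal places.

2.10

With the rival's output fixed at 6, Willow's profit is π_W = (56 - 3·6 - 3q_W)q_W - (17q_W + 2q_W²) = (38 - 3q_W)q_W - (17q_W + 2q_W²).
∂π_W/∂q_W = 21 - 10q_W = 0, so q_W = 21/10.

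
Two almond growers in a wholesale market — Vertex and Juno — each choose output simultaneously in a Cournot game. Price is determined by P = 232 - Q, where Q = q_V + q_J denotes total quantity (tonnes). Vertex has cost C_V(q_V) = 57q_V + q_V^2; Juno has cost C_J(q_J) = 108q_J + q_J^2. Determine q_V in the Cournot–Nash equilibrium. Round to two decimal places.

Vertex's profit: π_V = (232 - Q)q_V - (57q_V + q_V²). Setting ∂π_V/∂q_V = 0: 175 - 4q_V - (q_J) = 0.
Juno's profit: π_J = (232 - Q)q_J - (108q_J + q_J²). Setting ∂π_J/∂q_J = 0: 124 - 4q_J - (q_V) = 0.
So q_V = (175 - q_J)/4 and q_J = (124 - q_V)/4.
Substituting one into the other gives q_V = 192/5 and q_J = 107/5.

38.40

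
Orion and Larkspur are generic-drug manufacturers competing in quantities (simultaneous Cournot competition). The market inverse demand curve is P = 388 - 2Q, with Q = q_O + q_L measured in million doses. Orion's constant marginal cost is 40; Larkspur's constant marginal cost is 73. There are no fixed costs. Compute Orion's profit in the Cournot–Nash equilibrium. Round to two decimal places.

8064.50

Orion's profit: π_O = (388 - 2Q)q_O - (40q_O). Setting ∂π_O/∂q_O = 0: 348 - 4q_O - 2(q_L) = 0.
Larkspur's first-order condition: 315 - 4q_L - 2(q_O) = 0.
Rearranging gives the reaction functions q_O = (348 - 2q_L)/4 and q_L = (315 - 2q_O)/4.
Substituting one into the other gives q_O = 127/2 and q_L = 47.
Price P = 388 - 2·(221/2) = 167.
Orion's profit: (167 - 40)·(127/2) = 8064.5000.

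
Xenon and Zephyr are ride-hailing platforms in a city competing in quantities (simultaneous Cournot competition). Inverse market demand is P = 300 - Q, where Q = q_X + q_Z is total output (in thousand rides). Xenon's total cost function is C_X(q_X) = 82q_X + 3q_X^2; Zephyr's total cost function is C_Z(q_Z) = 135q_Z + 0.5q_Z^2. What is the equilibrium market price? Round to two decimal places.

Xenon's profit: π_X = (300 - Q)q_X - (82q_X + 3q_X²). Setting ∂π_X/∂q_X = 0: 218 - 8q_X - (q_Z) = 0.
Zephyr's profit: π_Z = (300 - Q)q_Z - (135q_Z + (1/2)q_Z²). Setting ∂π_Z/∂q_Z = 0: 165 - 3q_Z - (q_X) = 0.
So q_X = (218 - q_Z)/8 and q_Z = (165 - q_X)/3.
Solving the pair: q_X = 489/23, q_Z = 1102/23.
Total output Q = 1591/23, so price P = 300 - 1591/23 = 230.8261.

230.83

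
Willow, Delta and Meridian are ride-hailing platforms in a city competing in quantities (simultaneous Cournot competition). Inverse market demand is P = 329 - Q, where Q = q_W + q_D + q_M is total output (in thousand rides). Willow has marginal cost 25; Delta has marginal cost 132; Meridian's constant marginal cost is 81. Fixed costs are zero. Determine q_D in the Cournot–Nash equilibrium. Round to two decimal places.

9.75

Willow's profit: π_W = (329 - Q)q_W - (25q_W). Setting ∂π_W/∂q_W = 0: 304 - 2q_W - (q_D + q_M) = 0.
Delta's profit: π_D = (329 - Q)q_D - (132q_D). Setting ∂π_D/∂q_D = 0: 197 - 2q_D - (q_W + q_M) = 0.
Meridian's profit: π_M = (329 - Q)q_M - (81q_M). Setting ∂π_M/∂q_M = 0: 248 - 2q_M - (q_W + q_D) = 0.
Adding the 3 conditions: 749 − 2Q − 2Q = 0, i.e. Q = 749/4.
Back-substituting: q_W = (304 − 749/4) = 467/4, q_D = (197 − 749/4) = 39/4, q_M = (248 − 749/4) = 243/4.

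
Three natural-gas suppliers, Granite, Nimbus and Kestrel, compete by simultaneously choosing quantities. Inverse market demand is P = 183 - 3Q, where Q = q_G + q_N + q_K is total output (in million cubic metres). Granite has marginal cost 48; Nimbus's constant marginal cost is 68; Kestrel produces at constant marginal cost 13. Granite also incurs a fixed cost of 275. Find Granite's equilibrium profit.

25

Granite's profit: π_G = (183 - 3Q)q_G - (48q_G). Setting ∂π_G/∂q_G = 0: 135 - 6q_G - 3(q_N + q_K) = 0.
Nimbus's first-order condition: 115 - 6q_N - 3(q_G + q_K) = 0.
Kestrel's profit: π_K = (183 - 3Q)q_K - (13q_K). Setting ∂π_K/∂q_K = 0: 170 - 6q_K - 3(q_G + q_N) = 0.
Adding the 3 first-order conditions: 420 − 12Q = 0, so Q = 35.
Back-substituting: q_G = (135 − 105)/3 = 10, q_N = (115 − 105)/3 = 10/3, q_K = (170 − 105)/3 = 65/3.
Price P = 183 - 3·35 = 78.
Granite's profit: (78 - 48)·10 - 275 = 25.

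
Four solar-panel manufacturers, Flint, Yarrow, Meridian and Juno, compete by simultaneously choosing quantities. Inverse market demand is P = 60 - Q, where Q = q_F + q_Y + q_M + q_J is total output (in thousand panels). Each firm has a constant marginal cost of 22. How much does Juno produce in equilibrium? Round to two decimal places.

7.60

Each firm earns π_i = (60 - Q)q_i - 22q_i.
First-order condition (treating rivals' output as given): 38 - 2q_i - Σ_{j≠i} q_j = 0.
With identical firms every q_j equals q_i, so Σ_{j≠i} q_j = 3q_i and 38 = 5q_i, giving q_i = 38/5.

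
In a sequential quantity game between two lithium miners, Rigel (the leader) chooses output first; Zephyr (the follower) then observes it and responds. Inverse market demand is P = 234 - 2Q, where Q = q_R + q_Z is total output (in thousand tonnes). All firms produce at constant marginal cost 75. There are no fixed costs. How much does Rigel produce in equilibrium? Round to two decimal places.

Solve by backward induction. Given q_R, the follower Zephyr maximises π_Z = (234 - 2q_R - 2q_Z)q_Z - 75q_Z.
Setting the follower's marginal profit to zero, 159 - 2q_R - 4q_Z = 0, i.e. q_Z = (159 - 2q_R)/4.
The leader anticipates this reaction. Substituting into P = 234 - 2Q gives P = 309/2 - q_R, so π_R = (309/2 - q_R)q_R - 75q_R.
Maximising: ∂π_R/∂q_R = 159/2 - 2q_R = 0, giving q_R = 159/4.
Then q_Z = (159 - 2·(159/4))/4 = 159/8.

39.75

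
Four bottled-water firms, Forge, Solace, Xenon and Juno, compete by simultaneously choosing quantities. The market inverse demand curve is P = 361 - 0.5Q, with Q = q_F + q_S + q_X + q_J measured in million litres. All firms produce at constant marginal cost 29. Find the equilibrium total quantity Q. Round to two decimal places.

A representative firm's profit is π_i = q_i(361 - 0.5Q) - 29q_i.
Setting ∂π_i/∂q_i = 0 with rivals' quantities fixed: 332 - q_i - (1/2)·Σ_{j≠i} q_j = 0.
By symmetry each firm produces the same amount; substituting Σ_{j≠i} q_j = 3q_i yields q_i = 332/(5/2) = 664/5.
Total output Q = 664/5 + 664/5 + 664/5 + 664/5 = 531.2000.

531.20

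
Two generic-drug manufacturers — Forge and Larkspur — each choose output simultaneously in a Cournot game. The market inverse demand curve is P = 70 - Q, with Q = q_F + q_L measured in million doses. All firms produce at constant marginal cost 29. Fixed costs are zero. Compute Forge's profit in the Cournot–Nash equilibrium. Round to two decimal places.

A representative firm's profit is π_i = q_i(70 - Q) - 29q_i.
Setting ∂π_i/∂q_i = 0 with rivals' quantities fixed: 41 - 2q_i - q_j = 0.
By symmetry each firm produces the same amount; substituting q_j = q_i yields q_i = 41/3.
Price P = 70 - 82/3 = 128/3.
Forge's profit: (128/3 - 29)·(41/3) = 1681/9.

186.78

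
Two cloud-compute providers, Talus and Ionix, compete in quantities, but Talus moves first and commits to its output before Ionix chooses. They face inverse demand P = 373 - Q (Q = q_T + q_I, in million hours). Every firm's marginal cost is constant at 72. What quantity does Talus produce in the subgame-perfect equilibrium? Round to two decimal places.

Solve by backward induction. Given q_T, the follower Ionix maximises π_I = (373 - q_T - q_I)q_I - 72q_I.
Follower FOC: 301 - q_T - 2q_I = 0, so q_I(q_T) = (301 - q_T)/2.
The leader anticipates this reaction. Substituting into P = 373 - Q gives P = 445/2 - (1/2)q_T, so π_T = (445/2 - (1/2)q_T)q_T - 72q_T.
Leader FOC: 301/2 - q_T = 0, so q_T = 301/2.
Then q_I = (301 - 301/2)/2 = 301/4.

150.50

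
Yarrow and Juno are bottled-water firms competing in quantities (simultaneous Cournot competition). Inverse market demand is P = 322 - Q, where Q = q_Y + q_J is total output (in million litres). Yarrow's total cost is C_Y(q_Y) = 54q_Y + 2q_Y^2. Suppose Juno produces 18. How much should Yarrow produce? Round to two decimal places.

41.67

With the rival's output fixed at 18, Yarrow's profit is π_Y = (322 - 18 - q_Y)q_Y - (54q_Y + 2q_Y²) = (304 - q_Y)q_Y - (54q_Y + 2q_Y²).
∂π_Y/∂q_Y = 250 - 6q_Y = 0, so q_Y = 125/3.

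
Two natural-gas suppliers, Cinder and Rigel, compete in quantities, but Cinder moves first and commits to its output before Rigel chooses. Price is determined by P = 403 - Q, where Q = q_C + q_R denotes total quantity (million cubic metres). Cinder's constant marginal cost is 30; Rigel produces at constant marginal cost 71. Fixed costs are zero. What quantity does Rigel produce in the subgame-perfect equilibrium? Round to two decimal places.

The follower Rigel best-responds to any q_C: π_R = (403 - Q)q_R - 71q_R.
∂π_R/∂q_R = 332 - q_C - 2q_R = 0 gives the reaction function q_R = (332 - q_C)/2.
Cinder substitutes q_R(q_C) into its own profit: π_C = q_C(403 - q_C - (332 - q_C)/2) - 30q_C = (237 - (1/2)q_C)q_C - 30q_C.
The leader's first-order condition 207 - q_C = 0 yields q_C = 207.
Then q_R = (332 - 207)/2 = 125/2.

62.50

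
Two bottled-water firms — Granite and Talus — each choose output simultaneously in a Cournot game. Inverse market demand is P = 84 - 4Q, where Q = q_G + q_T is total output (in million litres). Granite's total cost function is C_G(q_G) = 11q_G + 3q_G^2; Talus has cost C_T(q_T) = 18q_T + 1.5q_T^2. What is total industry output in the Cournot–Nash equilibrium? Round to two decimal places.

8.49

Granite's profit: π_G = (84 - 4Q)q_G - (11q_G + 3q_G²). Setting ∂π_G/∂q_G = 0: 73 - 14q_G - 4(q_T) = 0.
Talus's profit: π_T = (84 - 4Q)q_T - (18q_T + (3/2)q_T²). Setting ∂π_T/∂q_T = 0: 66 - 11q_T - 4(q_G) = 0.
Best responses: q_G = (73 - 4q_T)/14, q_T = (66 - 4q_G)/11.
Solving the pair: q_G = 539/138, q_T = 316/69.
Total output Q = 539/138 + 316/69 = 1171/138.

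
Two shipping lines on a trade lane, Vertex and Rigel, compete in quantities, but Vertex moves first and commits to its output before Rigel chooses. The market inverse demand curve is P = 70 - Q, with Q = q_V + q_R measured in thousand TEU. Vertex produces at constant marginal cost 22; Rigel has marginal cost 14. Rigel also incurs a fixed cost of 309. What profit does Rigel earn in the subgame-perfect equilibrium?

Solve by backward induction. Given q_V, the follower Rigel maximises π_R = (70 - q_V - q_R)q_R - 14q_R.
Follower FOC: 56 - q_V - 2q_R = 0, so q_R(q_V) = (56 - q_V)/2.
The leader anticipates this reaction. Substituting into P = 70 - Q gives P = 42 - (1/2)q_V, so π_V = (42 - (1/2)q_V)q_V - 22q_V.
The leader's first-order condition 20 - q_V = 0 yields q_V = 20.
Then q_R = (56 - 20)/2 = 18.
Price P = 70 - 38 = 32.
Rigel's profit: (32 - 14)·18 - 309 = 15.

15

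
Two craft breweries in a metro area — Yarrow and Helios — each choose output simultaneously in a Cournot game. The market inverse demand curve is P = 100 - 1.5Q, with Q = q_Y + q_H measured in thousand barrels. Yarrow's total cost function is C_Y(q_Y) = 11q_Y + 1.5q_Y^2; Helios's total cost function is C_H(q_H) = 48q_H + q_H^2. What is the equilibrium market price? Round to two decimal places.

Yarrow's profit: π_Y = (100 - 1.5Q)q_Y - (11q_Y + (3/2)q_Y²). Setting ∂π_Y/∂q_Y = 0: 89 - 6q_Y - (3/2)(q_H) = 0.
Helios's profit: π_H = (100 - 1.5Q)q_H - (48q_H + q_H²). Setting ∂π_H/∂q_H = 0: 52 - 5q_H - (3/2)(q_Y) = 0.
So q_Y = (89 - (3/2)q_H)/6 and q_H = (52 - (3/2)q_Y)/5.
Substituting one into the other gives q_Y = 1468/111 and q_H = 238/37.
Total output Q = 19.6577, so price P = 100 - (3/2)·19.6577 = 70.5135.

70.51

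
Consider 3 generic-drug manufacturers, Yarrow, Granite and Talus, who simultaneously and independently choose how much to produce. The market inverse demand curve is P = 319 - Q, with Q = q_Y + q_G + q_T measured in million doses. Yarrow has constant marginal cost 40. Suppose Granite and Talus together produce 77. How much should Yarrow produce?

With rivals' combined output fixed at 77, Yarrow's profit is π_Y = (319 - 77 - q_Y)q_Y - (40q_Y) = (242 - q_Y)q_Y - (40q_Y).
∂π_Y/∂q_Y = 202 - 2q_Y = 0, so q_Y = 101.

101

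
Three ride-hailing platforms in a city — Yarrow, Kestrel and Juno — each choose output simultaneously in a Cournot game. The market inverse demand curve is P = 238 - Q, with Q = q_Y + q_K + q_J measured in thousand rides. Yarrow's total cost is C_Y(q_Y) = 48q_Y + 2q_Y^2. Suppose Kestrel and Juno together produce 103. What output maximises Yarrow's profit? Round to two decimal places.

With rivals' combined output fixed at 103, Yarrow's profit is π_Y = (238 - 103 - q_Y)q_Y - (48q_Y + 2q_Y²) = (135 - q_Y)q_Y - (48q_Y + 2q_Y²).
∂π_Y/∂q_Y = 87 - 6q_Y = 0, so q_Y = 29/2.

14.50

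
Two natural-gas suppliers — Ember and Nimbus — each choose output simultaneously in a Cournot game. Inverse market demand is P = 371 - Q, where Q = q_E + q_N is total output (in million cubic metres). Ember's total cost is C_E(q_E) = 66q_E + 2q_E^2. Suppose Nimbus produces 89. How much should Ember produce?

36

With the rival's output fixed at 89, Ember's profit is π_E = (371 - 89 - q_E)q_E - (66q_E + 2q_E²) = (282 - q_E)q_E - (66q_E + 2q_E²).
∂π_E/∂q_E = 216 - 6q_E = 0, so q_E = 36.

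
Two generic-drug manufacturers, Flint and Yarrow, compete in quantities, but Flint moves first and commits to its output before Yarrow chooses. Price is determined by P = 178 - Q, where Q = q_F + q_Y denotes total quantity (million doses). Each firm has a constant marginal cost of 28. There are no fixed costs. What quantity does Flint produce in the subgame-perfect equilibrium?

75

The follower Yarrow best-responds to any q_F: π_Y = (178 - Q)q_Y - 28q_Y.
Setting the follower's marginal profit to zero, 150 - q_F - 2q_Y = 0, i.e. q_Y = (150 - q_F)/2.
The leader anticipates this reaction. Substituting into P = 178 - Q gives P = 103 - (1/2)q_F, so π_F = (103 - (1/2)q_F)q_F - 28q_F.
Maximising: ∂π_F/∂q_F = 75 - q_F = 0, giving q_F = 75.
Then q_Y = (150 - 75)/2 = 75/2.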